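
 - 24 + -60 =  - 84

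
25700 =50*514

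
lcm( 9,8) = 72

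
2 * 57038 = 114076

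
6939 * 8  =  55512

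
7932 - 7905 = 27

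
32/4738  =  16/2369 = 0.01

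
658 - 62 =596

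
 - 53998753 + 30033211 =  - 23965542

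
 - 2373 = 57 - 2430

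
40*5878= 235120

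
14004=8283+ 5721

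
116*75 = 8700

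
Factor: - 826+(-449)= - 3^1*5^2*17^1 = -  1275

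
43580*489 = 21310620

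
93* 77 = 7161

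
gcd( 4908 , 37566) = 6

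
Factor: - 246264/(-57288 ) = 331/77 =7^( - 1 )*11^(  -  1 )*331^1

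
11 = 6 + 5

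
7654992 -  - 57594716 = 65249708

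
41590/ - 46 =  - 20795/23 = -  904.13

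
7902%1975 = 2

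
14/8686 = 7/4343 = 0.00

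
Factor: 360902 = 2^1 * 31^1 * 5821^1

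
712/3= 712/3 = 237.33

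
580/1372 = 145/343 = 0.42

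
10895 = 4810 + 6085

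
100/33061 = 100/33061 = 0.00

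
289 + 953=1242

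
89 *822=73158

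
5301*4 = 21204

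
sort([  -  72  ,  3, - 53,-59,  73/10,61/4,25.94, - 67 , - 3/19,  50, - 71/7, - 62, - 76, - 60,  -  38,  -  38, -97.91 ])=[ - 97.91, -76, - 72, -67,- 62, - 60,  -  59,-53, - 38,  -  38, - 71/7, - 3/19,3, 73/10,61/4, 25.94,  50]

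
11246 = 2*5623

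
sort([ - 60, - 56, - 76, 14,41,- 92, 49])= [ - 92,-76, - 60, - 56, 14,41, 49]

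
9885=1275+8610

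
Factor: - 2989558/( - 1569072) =2^( - 3)*3^( - 1)*11^1*13^1*97^( - 1)* 337^(  -  1)*10453^1 = 1494779/784536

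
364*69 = 25116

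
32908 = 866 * 38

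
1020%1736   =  1020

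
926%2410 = 926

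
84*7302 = 613368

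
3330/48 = 69 + 3/8 = 69.38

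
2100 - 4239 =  - 2139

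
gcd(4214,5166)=14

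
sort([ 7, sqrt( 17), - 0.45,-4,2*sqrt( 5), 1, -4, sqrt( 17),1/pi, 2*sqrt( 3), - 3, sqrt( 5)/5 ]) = [ - 4,-4,- 3,-0.45, 1/pi, sqrt(5)/5, 1,2*sqrt( 3),  sqrt (17),sqrt( 17), 2*sqrt(5 ),7 ] 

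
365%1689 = 365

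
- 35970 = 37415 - 73385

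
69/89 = 69/89 =0.78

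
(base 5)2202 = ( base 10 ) 302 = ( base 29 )ac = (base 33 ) 95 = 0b100101110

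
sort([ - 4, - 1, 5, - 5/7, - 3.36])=[ - 4, - 3.36, - 1, - 5/7,5]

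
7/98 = 1/14=0.07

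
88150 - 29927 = 58223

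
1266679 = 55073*23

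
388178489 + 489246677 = 877425166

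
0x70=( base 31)3j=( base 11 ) a2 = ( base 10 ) 112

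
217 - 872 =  - 655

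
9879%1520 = 759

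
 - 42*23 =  - 966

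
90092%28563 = 4403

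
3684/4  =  921=921.00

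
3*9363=28089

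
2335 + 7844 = 10179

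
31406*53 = 1664518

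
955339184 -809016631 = 146322553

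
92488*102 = 9433776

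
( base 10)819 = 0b1100110011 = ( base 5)11234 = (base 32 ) PJ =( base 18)299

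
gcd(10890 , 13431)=363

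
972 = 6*162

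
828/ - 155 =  - 6 + 102/155 = - 5.34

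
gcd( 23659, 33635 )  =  1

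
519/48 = 10 + 13/16 = 10.81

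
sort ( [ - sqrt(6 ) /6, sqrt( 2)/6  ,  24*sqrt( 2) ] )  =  [ - sqrt(6)/6, sqrt(2) /6, 24*sqrt (2) ]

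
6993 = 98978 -91985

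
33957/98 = 693/2 = 346.50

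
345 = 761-416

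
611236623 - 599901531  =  11335092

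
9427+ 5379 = 14806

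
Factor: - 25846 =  - 2^1*12923^1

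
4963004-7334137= - 2371133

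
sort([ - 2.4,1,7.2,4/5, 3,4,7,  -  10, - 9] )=[ - 10, - 9,  -  2.4,4/5,1,  3, 4,7, 7.2] 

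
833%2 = 1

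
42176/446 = 94 + 126/223 = 94.57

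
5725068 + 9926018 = 15651086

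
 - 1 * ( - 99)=99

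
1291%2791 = 1291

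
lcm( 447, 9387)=9387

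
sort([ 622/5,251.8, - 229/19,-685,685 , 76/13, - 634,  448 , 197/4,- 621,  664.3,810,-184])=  [ - 685,-634,  -  621,-184, - 229/19, 76/13 , 197/4, 622/5, 251.8, 448, 664.3, 685, 810]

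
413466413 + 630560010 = 1044026423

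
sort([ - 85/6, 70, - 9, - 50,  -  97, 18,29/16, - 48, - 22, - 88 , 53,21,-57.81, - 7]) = [ - 97, - 88, - 57.81, - 50, - 48,- 22  ,- 85/6 , - 9,-7,  29/16 , 18, 21, 53,  70]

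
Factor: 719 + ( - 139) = 580 = 2^2*5^1*29^1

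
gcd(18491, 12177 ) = 451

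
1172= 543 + 629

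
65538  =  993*66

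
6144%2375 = 1394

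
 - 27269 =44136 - 71405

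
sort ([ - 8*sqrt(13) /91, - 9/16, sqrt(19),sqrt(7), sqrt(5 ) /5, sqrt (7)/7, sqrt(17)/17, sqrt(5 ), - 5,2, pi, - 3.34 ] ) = [ - 5 ,  -  3.34,  -  9/16,-8*sqrt(13) /91, sqrt(  17 )/17, sqrt(7 ) /7, sqrt( 5 )/5, 2,sqrt(5 ), sqrt(7),pi , sqrt(19)]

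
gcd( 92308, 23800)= 4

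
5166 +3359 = 8525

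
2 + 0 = 2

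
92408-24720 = 67688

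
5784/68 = 1446/17 = 85.06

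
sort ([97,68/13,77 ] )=[68/13, 77, 97] 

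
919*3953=3632807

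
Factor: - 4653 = - 3^2 * 11^1*47^1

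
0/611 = 0 = 0.00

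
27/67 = 27/67  =  0.40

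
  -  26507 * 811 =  - 21497177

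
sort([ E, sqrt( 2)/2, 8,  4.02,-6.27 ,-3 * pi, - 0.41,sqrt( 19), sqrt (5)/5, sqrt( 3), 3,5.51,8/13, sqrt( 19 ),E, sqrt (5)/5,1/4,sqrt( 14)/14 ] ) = [  -  3*pi, - 6.27, - 0.41, 1/4, sqrt( 14 )/14,sqrt (5) /5, sqrt(  5)/5,  8/13, sqrt( 2)/2, sqrt( 3), E, E, 3, 4.02,sqrt( 19) , sqrt (19),  5.51, 8]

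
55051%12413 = 5399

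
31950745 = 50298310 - 18347565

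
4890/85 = 978/17 = 57.53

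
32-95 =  - 63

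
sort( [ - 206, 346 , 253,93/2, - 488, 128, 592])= [ - 488, - 206,93/2, 128 , 253, 346,592 ] 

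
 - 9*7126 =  - 64134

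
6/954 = 1/159= 0.01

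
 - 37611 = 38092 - 75703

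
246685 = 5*49337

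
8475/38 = 8475/38 = 223.03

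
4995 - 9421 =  - 4426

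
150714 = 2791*54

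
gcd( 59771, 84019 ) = 1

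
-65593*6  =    -  393558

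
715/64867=65/5897=0.01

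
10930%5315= 300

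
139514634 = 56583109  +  82931525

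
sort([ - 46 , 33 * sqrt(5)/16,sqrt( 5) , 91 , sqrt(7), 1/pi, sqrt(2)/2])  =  [ - 46,1/pi,sqrt(2)/2,sqrt( 5),sqrt( 7),33*sqrt( 5) /16 , 91]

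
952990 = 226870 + 726120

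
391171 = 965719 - 574548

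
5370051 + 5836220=11206271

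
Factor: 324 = 2^2* 3^4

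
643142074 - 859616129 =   -  216474055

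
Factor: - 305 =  - 5^1*61^1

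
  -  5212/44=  - 1303/11 = - 118.45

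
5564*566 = 3149224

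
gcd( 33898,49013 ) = 1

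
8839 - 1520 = 7319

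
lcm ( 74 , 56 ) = 2072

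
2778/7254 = 463/1209 = 0.38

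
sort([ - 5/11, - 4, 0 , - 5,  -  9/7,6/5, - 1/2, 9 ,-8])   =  [ - 8,-5, - 4,-9/7, - 1/2, - 5/11, 0,6/5,  9]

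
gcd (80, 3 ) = 1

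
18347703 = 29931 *613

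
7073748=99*71452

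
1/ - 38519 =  -1/38519 = - 0.00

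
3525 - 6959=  - 3434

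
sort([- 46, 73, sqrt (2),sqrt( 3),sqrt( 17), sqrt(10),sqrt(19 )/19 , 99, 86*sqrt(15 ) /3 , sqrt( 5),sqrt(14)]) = [-46, sqrt ( 19)/19,sqrt(2 ), sqrt ( 3) , sqrt(5), sqrt(10),  sqrt (14 ),sqrt( 17), 73, 99,86*sqrt(15 )/3 ]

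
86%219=86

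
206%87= 32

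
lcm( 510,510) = 510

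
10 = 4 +6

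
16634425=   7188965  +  9445460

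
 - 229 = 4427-4656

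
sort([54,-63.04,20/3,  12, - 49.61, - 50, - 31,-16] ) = [ - 63.04  ,  -  50, - 49.61, - 31,-16,20/3,12, 54] 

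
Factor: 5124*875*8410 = 37706235000=2^3*3^1*5^4*7^2 *29^2*61^1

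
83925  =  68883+15042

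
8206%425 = 131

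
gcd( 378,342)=18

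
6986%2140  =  566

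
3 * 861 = 2583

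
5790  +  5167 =10957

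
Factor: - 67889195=- 5^1*11^1*1234349^1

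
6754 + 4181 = 10935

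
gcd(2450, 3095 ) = 5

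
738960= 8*92370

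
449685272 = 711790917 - 262105645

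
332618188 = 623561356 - 290943168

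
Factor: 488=2^3 * 61^1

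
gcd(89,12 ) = 1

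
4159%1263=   370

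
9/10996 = 9/10996 = 0.00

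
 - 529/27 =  - 529/27 = - 19.59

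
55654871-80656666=  -  25001795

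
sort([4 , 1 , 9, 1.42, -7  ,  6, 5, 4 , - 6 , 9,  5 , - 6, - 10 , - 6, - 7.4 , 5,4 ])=[-10 ,- 7.4, - 7, - 6, - 6,-6, 1,1.42,  4  ,  4, 4 , 5, 5, 5,  6,9 , 9]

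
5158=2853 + 2305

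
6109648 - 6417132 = -307484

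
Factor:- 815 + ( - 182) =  - 997 = - 997^1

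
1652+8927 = 10579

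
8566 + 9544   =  18110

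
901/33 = 901/33  =  27.30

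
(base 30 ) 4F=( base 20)6f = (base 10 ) 135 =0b10000111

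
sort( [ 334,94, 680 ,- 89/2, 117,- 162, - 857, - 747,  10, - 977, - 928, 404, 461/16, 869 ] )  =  [ - 977, - 928,-857,  -  747, - 162, - 89/2,10, 461/16,  94,117,334,404,680,869] 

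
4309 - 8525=-4216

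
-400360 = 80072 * ( - 5 ) 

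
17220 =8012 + 9208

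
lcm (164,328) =328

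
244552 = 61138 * 4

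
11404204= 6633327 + 4770877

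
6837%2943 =951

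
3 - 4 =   -  1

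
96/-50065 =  - 1+49969/50065 = - 0.00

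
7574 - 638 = 6936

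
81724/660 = 20431/165 = 123.82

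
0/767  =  0 =0.00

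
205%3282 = 205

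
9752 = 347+9405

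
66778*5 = 333890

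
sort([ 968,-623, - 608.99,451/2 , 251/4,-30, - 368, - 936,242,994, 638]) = [ - 936, - 623, - 608.99, - 368, - 30,251/4, 451/2,242, 638,968,994] 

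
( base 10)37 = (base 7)52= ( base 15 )27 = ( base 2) 100101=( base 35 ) 12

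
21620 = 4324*5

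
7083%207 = 45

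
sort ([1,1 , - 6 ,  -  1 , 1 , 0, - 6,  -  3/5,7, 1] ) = [-6,-6, - 1,-3/5, 0  ,  1, 1,1,1, 7]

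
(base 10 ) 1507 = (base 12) a57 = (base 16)5E3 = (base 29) 1ms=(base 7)4252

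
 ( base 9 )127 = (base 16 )6a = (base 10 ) 106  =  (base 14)78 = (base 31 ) 3d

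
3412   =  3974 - 562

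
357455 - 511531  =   - 154076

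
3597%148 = 45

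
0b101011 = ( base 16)2B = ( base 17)29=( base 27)1g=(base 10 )43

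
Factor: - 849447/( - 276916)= 2^( - 2) * 3^4*107^( - 1)*647^( - 1)*10487^1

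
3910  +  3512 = 7422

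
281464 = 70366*4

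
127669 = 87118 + 40551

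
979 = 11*89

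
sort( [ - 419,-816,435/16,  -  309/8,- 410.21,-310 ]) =[-816, - 419, -410.21, - 310,-309/8,435/16 ]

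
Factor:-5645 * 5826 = -32887770  =  - 2^1*3^1*5^1*971^1*1129^1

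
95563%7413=6607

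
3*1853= 5559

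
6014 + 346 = 6360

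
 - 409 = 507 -916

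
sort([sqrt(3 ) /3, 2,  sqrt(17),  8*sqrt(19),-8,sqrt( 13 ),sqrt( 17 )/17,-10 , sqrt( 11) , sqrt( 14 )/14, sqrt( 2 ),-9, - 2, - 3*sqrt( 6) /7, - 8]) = [ - 10, - 9, - 8,-8, -2,-3*sqrt(6 )/7 , sqrt( 17)/17,sqrt( 14)/14, sqrt( 3)/3, sqrt (2 ),2, sqrt( 11), sqrt( 13 ), sqrt ( 17),8*sqrt(19)] 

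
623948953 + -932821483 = -308872530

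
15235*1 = 15235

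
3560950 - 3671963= -111013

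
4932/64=1233/16  =  77.06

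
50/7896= 25/3948  =  0.01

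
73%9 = 1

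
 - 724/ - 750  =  362/375 = 0.97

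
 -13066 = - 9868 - 3198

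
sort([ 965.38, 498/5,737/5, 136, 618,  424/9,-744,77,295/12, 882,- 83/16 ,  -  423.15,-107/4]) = [ - 744, - 423.15, - 107/4, - 83/16,295/12,  424/9,  77, 498/5,136, 737/5,618,882,965.38 ] 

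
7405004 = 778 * 9518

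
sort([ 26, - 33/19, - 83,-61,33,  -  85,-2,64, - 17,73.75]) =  [-85, - 83 ,  -  61, - 17, - 2,  -  33/19, 26,33,64,73.75]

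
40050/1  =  40050 = 40050.00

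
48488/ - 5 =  - 48488/5 = - 9697.60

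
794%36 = 2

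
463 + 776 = 1239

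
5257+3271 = 8528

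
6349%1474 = 453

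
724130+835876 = 1560006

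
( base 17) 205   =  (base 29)K3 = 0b1001000111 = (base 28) kn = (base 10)583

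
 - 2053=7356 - 9409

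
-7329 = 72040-79369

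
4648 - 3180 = 1468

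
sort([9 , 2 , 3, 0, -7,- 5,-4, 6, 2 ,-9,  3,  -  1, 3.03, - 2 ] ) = [ -9 , - 7, - 5,  -  4,-2 ,-1, 0 , 2, 2 , 3 , 3, 3.03, 6 , 9 ] 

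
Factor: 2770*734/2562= 1016590/1281 = 2^1*3^ ( - 1 )*5^1*7^( - 1)*61^(-1)*277^1*367^1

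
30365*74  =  2247010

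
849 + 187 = 1036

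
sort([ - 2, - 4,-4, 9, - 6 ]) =[ - 6,-4, - 4,  -  2, 9]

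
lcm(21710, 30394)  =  151970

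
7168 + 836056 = 843224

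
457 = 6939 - 6482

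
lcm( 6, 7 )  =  42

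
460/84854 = 230/42427= 0.01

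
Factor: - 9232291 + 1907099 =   -  7325192 = -2^3*7^1 * 130807^1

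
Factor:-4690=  - 2^1*5^1 * 7^1*67^1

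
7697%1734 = 761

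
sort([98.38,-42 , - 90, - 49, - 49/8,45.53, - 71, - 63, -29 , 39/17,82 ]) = [ - 90,  -  71, - 63,-49, - 42, - 29, - 49/8,39/17,45.53,82, 98.38 ] 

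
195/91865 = 39/18373= 0.00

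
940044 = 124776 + 815268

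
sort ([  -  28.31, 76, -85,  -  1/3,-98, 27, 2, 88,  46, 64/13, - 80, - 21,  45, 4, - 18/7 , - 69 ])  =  [  -  98,- 85,-80,  -  69, - 28.31,  -  21,-18/7,-1/3,  2, 4, 64/13, 27,45, 46,76,  88]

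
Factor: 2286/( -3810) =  - 3/5 = -3^1*5^( - 1 ) 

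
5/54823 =5/54823 = 0.00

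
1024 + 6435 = 7459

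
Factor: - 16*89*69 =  - 98256 = - 2^4*3^1*23^1*89^1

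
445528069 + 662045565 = 1107573634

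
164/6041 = 164/6041 = 0.03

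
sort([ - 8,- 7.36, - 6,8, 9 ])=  [ - 8, - 7.36 , - 6  ,  8,9]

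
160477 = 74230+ 86247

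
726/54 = 13 + 4/9 = 13.44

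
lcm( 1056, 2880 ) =31680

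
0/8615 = 0=0.00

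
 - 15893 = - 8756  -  7137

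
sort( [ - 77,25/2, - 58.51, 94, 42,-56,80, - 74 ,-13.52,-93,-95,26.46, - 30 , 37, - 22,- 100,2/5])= [ - 100, -95, - 93,  -  77 ,-74, - 58.51,- 56, - 30 ,-22, - 13.52,2/5,  25/2, 26.46 , 37,42, 80, 94 ]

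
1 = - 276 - -277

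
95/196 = 95/196= 0.48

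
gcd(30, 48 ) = 6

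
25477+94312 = 119789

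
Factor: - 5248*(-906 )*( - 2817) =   -  13393956096 = - 2^8*3^3 * 41^1* 151^1*313^1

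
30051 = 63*477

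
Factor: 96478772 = 2^2*13^1 *1855361^1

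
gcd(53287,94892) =1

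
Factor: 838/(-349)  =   - 2^1*349^( - 1)*419^1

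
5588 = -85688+91276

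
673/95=673/95 = 7.08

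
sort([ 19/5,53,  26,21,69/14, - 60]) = [  -  60, 19/5,69/14,21, 26,53]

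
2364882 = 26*90957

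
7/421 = 7/421= 0.02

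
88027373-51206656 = 36820717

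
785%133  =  120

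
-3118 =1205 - 4323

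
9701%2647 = 1760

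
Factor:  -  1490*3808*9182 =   -  52097933440 = - 2^7 * 5^1 * 7^1 *17^1 * 149^1*4591^1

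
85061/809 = 85061/809 = 105.14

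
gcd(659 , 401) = 1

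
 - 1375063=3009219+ - 4384282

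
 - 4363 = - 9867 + 5504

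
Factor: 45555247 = 3571^1* 12757^1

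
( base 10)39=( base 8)47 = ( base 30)19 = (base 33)16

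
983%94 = 43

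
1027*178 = 182806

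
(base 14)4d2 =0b1111001000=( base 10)968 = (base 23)1j2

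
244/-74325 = -1 + 74081/74325 = -  0.00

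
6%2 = 0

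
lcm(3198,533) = 3198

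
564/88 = 6+9/22  =  6.41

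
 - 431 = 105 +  - 536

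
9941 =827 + 9114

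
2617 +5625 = 8242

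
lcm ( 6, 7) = 42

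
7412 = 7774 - 362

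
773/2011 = 773/2011= 0.38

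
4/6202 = 2/3101=0.00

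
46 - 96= - 50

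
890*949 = 844610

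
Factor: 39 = 3^1*13^1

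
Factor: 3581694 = 2^1*3^2*193^1* 1031^1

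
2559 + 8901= 11460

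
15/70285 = 3/14057= 0.00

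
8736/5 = 8736/5=   1747.20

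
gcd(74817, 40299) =3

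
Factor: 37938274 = 2^1*11^1*487^1*3541^1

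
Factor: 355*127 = 45085 = 5^1*71^1*127^1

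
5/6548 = 5/6548 = 0.00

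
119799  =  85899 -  - 33900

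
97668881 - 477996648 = - 380327767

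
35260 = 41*860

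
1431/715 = 1431/715 = 2.00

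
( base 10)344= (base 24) E8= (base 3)110202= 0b101011000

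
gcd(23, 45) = 1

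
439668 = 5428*81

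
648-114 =534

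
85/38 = 85/38  =  2.24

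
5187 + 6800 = 11987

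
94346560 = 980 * 96272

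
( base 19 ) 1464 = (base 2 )10000011100101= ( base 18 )17HF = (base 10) 8421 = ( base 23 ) FL3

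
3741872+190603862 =194345734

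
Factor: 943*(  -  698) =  - 2^1*23^1 *41^1 *349^1 = -658214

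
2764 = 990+1774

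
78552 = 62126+16426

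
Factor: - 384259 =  - 384259^1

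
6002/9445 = 6002/9445 = 0.64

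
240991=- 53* ( - 4547)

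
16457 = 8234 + 8223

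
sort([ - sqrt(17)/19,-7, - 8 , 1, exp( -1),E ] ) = [ - 8 , - 7, - sqrt( 17)/19,exp( - 1), 1, E]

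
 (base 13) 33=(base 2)101010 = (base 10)42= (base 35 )17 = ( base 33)19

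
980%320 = 20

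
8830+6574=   15404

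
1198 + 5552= 6750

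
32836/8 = 4104 + 1/2 = 4104.50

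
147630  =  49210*3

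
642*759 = 487278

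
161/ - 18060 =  - 1+ 2557/2580=   - 0.01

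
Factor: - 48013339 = -11^1*67^1*65147^1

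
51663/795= 64 + 261/265 = 64.98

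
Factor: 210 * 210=2^2*3^2 * 5^2*7^2 = 44100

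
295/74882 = 295/74882 = 0.00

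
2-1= 1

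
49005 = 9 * 5445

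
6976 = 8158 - 1182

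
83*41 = 3403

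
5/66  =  5/66 = 0.08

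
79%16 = 15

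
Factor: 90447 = 3^1*7^1 * 59^1*73^1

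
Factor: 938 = 2^1*7^1*67^1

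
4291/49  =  613/7=87.57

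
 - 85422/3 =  - 28474 = - 28474.00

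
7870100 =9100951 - 1230851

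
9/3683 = 9/3683  =  0.00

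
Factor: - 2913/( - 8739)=1/3 = 3^( - 1)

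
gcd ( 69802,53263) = 1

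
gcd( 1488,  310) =62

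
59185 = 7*8455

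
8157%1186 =1041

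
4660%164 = 68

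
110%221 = 110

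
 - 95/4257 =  - 1 + 4162/4257= - 0.02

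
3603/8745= 1201/2915 = 0.41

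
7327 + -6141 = 1186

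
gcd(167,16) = 1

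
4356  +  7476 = 11832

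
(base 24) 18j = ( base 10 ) 787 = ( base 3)1002011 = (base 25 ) 16c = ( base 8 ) 1423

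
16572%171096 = 16572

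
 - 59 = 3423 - 3482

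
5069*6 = 30414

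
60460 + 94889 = 155349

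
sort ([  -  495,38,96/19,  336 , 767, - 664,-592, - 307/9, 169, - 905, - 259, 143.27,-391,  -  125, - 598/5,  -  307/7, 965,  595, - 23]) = [ - 905,- 664,  -  592, - 495, - 391, - 259, -125,- 598/5 , - 307/7, -307/9,-23,96/19 , 38,143.27,169, 336,  595 , 767,965] 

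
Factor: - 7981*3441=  - 3^1* 23^1*31^1 * 37^1 *347^1 =- 27462621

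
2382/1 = 2382 = 2382.00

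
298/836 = 149/418 = 0.36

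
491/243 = 2+5/243 = 2.02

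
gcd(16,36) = 4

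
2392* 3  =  7176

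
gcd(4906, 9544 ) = 2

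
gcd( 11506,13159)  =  1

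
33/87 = 11/29 = 0.38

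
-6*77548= -465288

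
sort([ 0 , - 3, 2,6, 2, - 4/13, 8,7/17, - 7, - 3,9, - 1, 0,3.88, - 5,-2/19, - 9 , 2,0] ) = [ - 9, - 7,  -  5, - 3, - 3,- 1, - 4/13, - 2/19, 0,  0, 0,7/17, 2,2,2, 3.88,6,8 , 9] 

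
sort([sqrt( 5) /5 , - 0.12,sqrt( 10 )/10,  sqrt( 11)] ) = [ - 0.12, sqrt(10) /10,sqrt(5) /5,  sqrt(11) ]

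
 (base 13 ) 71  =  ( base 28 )38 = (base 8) 134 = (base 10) 92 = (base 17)57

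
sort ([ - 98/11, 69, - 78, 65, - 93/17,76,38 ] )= [ - 78,- 98/11,-93/17,38, 65, 69,76 ] 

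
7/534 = 7/534 =0.01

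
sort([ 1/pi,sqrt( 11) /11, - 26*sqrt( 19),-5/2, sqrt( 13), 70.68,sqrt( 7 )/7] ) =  [ - 26*sqrt( 19 ), - 5/2 , sqrt ( 11)/11 , 1/pi,sqrt( 7)/7, sqrt ( 13 ) , 70.68] 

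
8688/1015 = 8688/1015 = 8.56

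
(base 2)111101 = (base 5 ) 221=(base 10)61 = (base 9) 67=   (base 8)75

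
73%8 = 1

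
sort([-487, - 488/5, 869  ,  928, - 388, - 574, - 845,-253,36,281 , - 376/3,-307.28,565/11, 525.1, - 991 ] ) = [ - 991, - 845,-574,-487, - 388, - 307.28, - 253,-376/3, - 488/5, 36,565/11, 281, 525.1, 869,928]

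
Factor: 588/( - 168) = - 2^( - 1)*7^1 = - 7/2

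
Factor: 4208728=2^3*19^1*27689^1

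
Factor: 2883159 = 3^2 * 109^1*2939^1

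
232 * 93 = 21576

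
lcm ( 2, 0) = 0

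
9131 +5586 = 14717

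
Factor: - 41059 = - 19^1*2161^1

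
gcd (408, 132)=12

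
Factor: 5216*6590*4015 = 138009361600  =  2^6 * 5^2*11^1*73^1  *163^1*659^1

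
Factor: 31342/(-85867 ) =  - 2^1 *17^( - 1 ) * 5051^( - 1)*15671^1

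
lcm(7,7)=7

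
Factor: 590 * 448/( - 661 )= - 264320/661 = - 2^7*5^1*7^1*59^1 * 661^( - 1) 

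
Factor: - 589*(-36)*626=13273704 = 2^3*3^2*19^1*31^1 * 313^1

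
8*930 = 7440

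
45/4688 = 45/4688 = 0.01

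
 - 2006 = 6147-8153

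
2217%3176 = 2217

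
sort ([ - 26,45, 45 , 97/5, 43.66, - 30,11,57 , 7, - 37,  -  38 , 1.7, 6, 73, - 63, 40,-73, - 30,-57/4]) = [-73, - 63 , - 38, - 37, - 30,-30, - 26, - 57/4,1.7, 6, 7,11 , 97/5,  40 , 43.66,45,45 , 57 , 73]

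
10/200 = 1/20 = 0.05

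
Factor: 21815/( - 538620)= - 4363/107724 = - 2^( - 2)*3^( - 1 )*47^(-1 ) * 191^( - 1)*4363^1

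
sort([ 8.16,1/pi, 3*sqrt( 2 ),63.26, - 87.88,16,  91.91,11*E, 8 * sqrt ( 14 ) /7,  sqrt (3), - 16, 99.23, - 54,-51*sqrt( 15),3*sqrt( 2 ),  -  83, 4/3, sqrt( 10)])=[ - 51*sqrt( 15),-87.88, - 83,-54,-16, 1/pi, 4/3, sqrt( 3),sqrt( 10), 3* sqrt( 2 ) , 3*sqrt(2), 8* sqrt(14) /7 , 8.16,16,11*E, 63.26,91.91,99.23]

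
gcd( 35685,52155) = 2745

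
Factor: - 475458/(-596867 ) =2^1*3^1*109^1 * 821^( - 1)  =  654/821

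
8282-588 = 7694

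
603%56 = 43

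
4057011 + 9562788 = 13619799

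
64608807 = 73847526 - 9238719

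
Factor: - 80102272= - 2^7* 61^1*10259^1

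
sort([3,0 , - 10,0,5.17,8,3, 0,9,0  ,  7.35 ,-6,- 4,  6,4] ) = [ -10, - 6, - 4, 0,0,0, 0, 3,3,4,5.17,6,7.35, 8,9 ] 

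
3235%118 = 49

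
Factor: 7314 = 2^1*3^1*23^1*53^1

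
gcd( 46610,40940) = 10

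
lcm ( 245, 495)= 24255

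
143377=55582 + 87795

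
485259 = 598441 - 113182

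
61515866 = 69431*886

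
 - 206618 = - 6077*34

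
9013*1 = 9013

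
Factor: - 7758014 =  -2^1*11^1 *352637^1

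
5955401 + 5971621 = 11927022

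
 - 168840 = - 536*315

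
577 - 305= 272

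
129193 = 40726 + 88467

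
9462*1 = 9462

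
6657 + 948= 7605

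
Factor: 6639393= 3^1*193^1*11467^1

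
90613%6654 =4111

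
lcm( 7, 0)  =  0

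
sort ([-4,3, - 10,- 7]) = [-10, - 7, - 4,3]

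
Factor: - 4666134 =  - 2^1*3^1*11^1 * 19^1*61^2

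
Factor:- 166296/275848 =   -  3^1*13^2*29^(- 2) = - 507/841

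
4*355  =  1420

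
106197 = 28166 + 78031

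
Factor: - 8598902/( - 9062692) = 2^(- 1 )*13^1*89^ ( - 1)*163^1 *2029^1*25457^( - 1) = 4299451/4531346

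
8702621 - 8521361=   181260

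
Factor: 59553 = 3^2*13^1*509^1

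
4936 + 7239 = 12175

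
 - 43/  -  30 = 43/30 = 1.43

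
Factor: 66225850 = 2^1*5^2*29^1*45673^1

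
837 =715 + 122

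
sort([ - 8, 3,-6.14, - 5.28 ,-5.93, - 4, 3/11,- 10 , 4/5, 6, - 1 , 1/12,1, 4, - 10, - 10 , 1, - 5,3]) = [ - 10,- 10,- 10,-8, - 6.14, - 5.93 , - 5.28,  -  5, - 4, - 1,1/12, 3/11, 4/5, 1, 1, 3,3, 4, 6 ] 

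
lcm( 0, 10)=0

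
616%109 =71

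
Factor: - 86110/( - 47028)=2^( - 1 )*3^(-1)*5^1*79^1*109^1*3919^( - 1) = 43055/23514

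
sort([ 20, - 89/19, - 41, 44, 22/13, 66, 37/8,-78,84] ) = [ - 78, - 41, - 89/19,22/13,37/8, 20,44, 66,84 ] 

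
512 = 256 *2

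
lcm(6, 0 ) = 0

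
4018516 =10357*388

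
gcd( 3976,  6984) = 8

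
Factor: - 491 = - 491^1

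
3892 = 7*556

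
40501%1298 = 263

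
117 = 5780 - 5663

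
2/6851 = 2/6851 = 0.00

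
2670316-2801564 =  - 131248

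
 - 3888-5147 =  -9035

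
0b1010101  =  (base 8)125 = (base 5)320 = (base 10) 85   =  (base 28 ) 31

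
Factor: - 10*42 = -2^2*3^1*5^1*7^1= -  420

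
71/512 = 71/512 = 0.14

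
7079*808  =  5719832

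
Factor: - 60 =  - 2^2 * 3^1*5^1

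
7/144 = 7/144 = 0.05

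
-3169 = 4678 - 7847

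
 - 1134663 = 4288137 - 5422800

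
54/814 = 27/407 = 0.07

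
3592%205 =107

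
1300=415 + 885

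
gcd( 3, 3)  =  3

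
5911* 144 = 851184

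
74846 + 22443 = 97289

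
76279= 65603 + 10676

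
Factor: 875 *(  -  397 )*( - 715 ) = 5^4*7^1*11^1*13^1 * 397^1=248373125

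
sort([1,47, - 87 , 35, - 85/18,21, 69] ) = [ - 87, - 85/18,1, 21,35, 47,69 ] 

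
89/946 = 89/946 = 0.09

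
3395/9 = 377 + 2/9 = 377.22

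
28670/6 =4778 +1/3 = 4778.33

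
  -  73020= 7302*( -10 ) 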